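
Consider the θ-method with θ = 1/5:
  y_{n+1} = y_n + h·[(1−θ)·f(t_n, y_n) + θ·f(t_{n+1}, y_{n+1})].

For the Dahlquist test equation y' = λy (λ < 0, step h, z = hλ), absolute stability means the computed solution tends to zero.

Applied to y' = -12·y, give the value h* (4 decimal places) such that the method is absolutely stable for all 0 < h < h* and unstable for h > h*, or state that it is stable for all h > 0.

Set f=λy, z=hλ:
  y_{n+1} = y_n + z·[4/5·y_n + 1/5·y_{n+1}] ⇒ (1 − 1/5z)y_{n+1} = (1 + 4/5z)y_n
  R(z) = (1 + 4/5z)/(1 − 1/5z).

Boundary: |R(x)|=1, x<0.
x=-0.31: |R|=0.7081
R=−1: 1+4/5x = −1+1/5x ⇒ -3/5x=2 ⇒ x=2/(-3/5)=-3.3333
Confirm numerically:
  x=-3.261: |R|=0.97373 <1
  x=-3.199: |R|=0.95085 <1
  x=-2.180: |R|=0.51811 <1
  x=-1.848: |R|=0.34930 <1
  x=-3.681: |R|=1.12015 >1
  x=-3.635: |R|=1.10481 >1
  x=-3.357: |R|=1.00850 >1
Interval (-3.3333, 0).

(-3.3333,0); λ=-12 ⇒ h* = (10/3)/12 = 0.2778.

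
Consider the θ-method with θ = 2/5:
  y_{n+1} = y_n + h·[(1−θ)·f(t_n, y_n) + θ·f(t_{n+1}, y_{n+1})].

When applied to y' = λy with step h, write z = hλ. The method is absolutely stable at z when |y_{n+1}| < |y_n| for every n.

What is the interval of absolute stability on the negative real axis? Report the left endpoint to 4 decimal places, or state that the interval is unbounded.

Test eqn y'=λy, z=hλ:
  y_{n+1} = y_n + z·[3/5·y_n + 2/5·y_{n+1}] ⇒ (1 − 2/5z)y_{n+1} = (1 + 3/5z)y_n
  Hence R(z) = (1 + 3/5z)/(1 − 2/5z).

Find x<0 with |R(x)|<1.
x=-1.08: |R|=0.2458
R=−1: 1+3/5x = −1+2/5x ⇒ -1/5x=2 ⇒ x=2/(-1/5)=-10.0000
Confirm numerically:
  x=-7.544: |R|=0.87774 <1
  x=-7.260: |R|=0.85963 <1
  x=-6.381: |R|=0.79625 <1
  x=-10.241: |R|=1.00946 >1
  x=-10.022: |R|=1.00088 >1
So |R|<1 on (-10.0000, 0).

(-10.0000, 0).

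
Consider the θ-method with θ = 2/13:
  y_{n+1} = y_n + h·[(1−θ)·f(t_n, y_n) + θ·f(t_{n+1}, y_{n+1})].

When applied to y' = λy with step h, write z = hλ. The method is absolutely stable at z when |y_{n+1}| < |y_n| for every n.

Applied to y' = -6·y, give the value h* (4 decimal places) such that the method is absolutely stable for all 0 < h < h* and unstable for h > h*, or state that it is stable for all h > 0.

(-2.8889,0); λ=-6 ⇒ h* = (26/9)/6 = 0.4815.

On y'=λy, z=hλ:
  y_{n+1} = y_n + z·[11/13·y_n + 2/13·y_{n+1}] ⇒ (1 − 2/13z)y_{n+1} = (1 + 11/13z)y_n
  R(z) = (1 + 11/13z)/(1 − 2/13z).

Need |R(x)|<1, x<0.
x=-0.46: |R|=0.5704
R=−1: 1+11/13x = −1+2/13x ⇒ -9/13x=2 ⇒ x=2/(-9/13)=-2.8889
Confirm numerically:
  x=-2.789: |R|=0.95161 <1
  x=-1.997: |R|=0.52766 <1
  x=-1.218: |R|=0.02578 <1
  x=-3.317: |R|=1.19624 >1
  x=-3.294: |R|=1.18613 >1
Stable set (-2.8889, 0).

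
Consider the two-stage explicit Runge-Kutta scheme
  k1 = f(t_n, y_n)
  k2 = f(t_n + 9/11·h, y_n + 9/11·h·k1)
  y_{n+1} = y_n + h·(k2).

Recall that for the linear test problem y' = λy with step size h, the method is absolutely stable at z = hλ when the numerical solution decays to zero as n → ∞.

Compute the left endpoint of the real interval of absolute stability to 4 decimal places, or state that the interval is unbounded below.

With y'=λy (z=hλ):
  k1=λy_n ⇒ h·k1=z·y_n;  k2=λ(1+9/11z)y_n ⇒ h·k2=z(1+9/11z)y_n
  y_{n+1}/y_n = 1 + z(1+9/11z) = 1 + z + 9/11z²
  ⇒ R(z) = 1 + z + 9/11z².

Find x<0 with |R(x)|<1.
x=-1.33: |R|=1.1173
R=1: x+9/11x²=0 ⇒ x=−11/9=-1.2222; min R=1−1/(4·9/11)=0.6944>−1
Confirm numerically:
  x=-1.065: |R|=0.86300 <1
  x=-1.049: |R|=0.85133 <1
  x=-0.862: |R|=0.74595 <1
  x=-0.784: |R|=0.71890 <1
  x=-1.777: |R|=1.80660 >1
  x=-1.568: |R|=1.44360 >1
So |R|<1 on (-1.2222, 0).

z* = -1.2222.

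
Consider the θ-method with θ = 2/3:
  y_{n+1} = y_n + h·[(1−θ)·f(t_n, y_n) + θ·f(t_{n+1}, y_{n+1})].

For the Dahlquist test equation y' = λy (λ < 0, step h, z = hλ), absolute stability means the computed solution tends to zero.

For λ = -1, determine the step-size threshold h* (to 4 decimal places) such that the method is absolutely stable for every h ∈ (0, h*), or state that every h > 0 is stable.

With y'=λy (z=hλ):
  y_{n+1} = y_n + z·[1/3·y_n + 2/3·y_{n+1}] ⇒ (1 − 2/3z)y_{n+1} = (1 + 1/3z)y_n
  R(z) = (1 + 1/3z)/(1 − 2/3z).

Find x<0 with |R(x)|<1.
x=-0.48: |R|=0.6364
x=-2: |R|=0.1429
x=-10: |R|=0.3043
x=-100: |R|=0.4778
θ=2/3≥1/2 ⇒ |1+1/3x|<|1−2/3x| ∀x<0 ⇒ unbounded interval.

(−∞, 0) — no finite endpoint. Any h>0 works for λ=-1.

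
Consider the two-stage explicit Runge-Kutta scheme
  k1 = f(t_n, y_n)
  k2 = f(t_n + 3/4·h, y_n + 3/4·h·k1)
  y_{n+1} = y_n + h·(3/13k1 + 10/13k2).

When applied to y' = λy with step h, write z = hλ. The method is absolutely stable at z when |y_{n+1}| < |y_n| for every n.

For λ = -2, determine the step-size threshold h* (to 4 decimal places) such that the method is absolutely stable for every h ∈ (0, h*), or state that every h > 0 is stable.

With y'=λy (z=hλ):
  k1=λy_n ⇒ h·k1=z·y_n;  k2=λ(1+3/4z)y_n ⇒ h·k2=z(1+3/4z)y_n
  y_{n+1}/y_n = 1 + 3/13z + 10/13z(1+3/4z) = 1 + z + 15/26z²
  Hence R(z) = 1 + z + 15/26z².

Boundary: |R(x)|=1, x<0.
x=-1.43: |R|=0.7497
R=1: x+15/26x²=0 ⇒ x=−26/15=-1.7333; min R=1−1/(4·15/26)=0.5667>−1
Confirm numerically:
  x=-1.686: |R|=0.95396 <1
  x=-0.821: |R|=0.56787 <1
  x=-0.710: |R|=0.58083 <1
  x=-2.172: |R|=1.54968 >1
  x=-2.147: |R|=1.51239 >1
  x=-1.984: |R|=1.28692 >1
So |R|<1 on (-1.7333, 0).

(-1.7333,0); λ=-2 ⇒ h* = (26/15)/2 = 0.8667.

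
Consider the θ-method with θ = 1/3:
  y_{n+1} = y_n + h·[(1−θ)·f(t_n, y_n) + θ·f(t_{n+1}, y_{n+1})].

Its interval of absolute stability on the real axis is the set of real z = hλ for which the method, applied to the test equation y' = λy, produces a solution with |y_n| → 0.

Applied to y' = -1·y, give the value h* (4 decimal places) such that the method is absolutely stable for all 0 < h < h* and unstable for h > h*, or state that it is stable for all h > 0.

(-6.0000,0); λ=-1 ⇒ h* = (6)/1 = 6.0000.

Set f=λy, z=hλ:
  y_{n+1} = y_n + z·[2/3·y_n + 1/3·y_{n+1}] ⇒ (1 − 1/3z)y_{n+1} = (1 + 2/3z)y_n
  Hence R(z) = (1 + 2/3z)/(1 − 1/3z).

Solve |R(x)|<1 on ℝ⁻.
x=-0.35: |R|=0.6866
R=−1: 1+2/3x = −1+1/3x ⇒ -1/3x=2 ⇒ x=2/(-1/3)=-6.0000
Confirm numerically:
  x=-5.005: |R|=0.87570 <1
  x=-3.173: |R|=0.54204 <1
  x=-3.097: |R|=0.52386 <1
  x=-2.638: |R|=0.40369 <1
  x=-6.519: |R|=1.05452 >1
  x=-6.347: |R|=1.03712 >1
Stable set (-6.0000, 0).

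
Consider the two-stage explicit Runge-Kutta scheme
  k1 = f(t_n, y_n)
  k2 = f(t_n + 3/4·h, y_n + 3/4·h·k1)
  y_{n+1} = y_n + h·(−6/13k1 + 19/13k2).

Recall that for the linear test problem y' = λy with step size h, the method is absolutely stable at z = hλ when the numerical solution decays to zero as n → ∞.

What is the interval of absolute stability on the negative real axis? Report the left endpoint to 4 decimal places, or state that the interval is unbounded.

(-0.9123, 0).

Test eqn y'=λy, z=hλ:
  k1=λy_n ⇒ h·k1=z·y_n;  k2=λ(1+3/4z)y_n ⇒ h·k2=z(1+3/4z)y_n
  y_{n+1}/y_n = 1 − 6/13z + 19/13z(1+3/4z) = 1 + z + 57/52z²
  R(z) = 1 + z + 57/52z².

Boundary: |R(x)|=1, x<0.
x=-1.79: |R|=2.7222
R=1: x+57/52x²=0 ⇒ x=−52/57=-0.9123; min R=1−1/(4·57/52)=0.7719>−1
Confirm numerically:
  x=-0.701: |R|=0.83765 <1
  x=-0.549: |R|=0.78138 <1
  x=-0.472: |R|=0.77221 <1
  x=-1.307: |R|=1.56550 >1
  x=-1.029: |R|=1.13165 >1
Stable set (-0.9123, 0).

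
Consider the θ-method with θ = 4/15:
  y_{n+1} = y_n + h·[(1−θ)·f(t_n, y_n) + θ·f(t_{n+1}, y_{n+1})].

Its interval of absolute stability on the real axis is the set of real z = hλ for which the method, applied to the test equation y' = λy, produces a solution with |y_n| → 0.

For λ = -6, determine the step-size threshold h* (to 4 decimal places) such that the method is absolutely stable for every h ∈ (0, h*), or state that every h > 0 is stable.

(-4.2857,0); λ=-6 ⇒ h* = (30/7)/6 = 0.7143.

Set f=λy, z=hλ:
  y_{n+1} = y_n + z·[11/15·y_n + 4/15·y_{n+1}] ⇒ (1 − 4/15z)y_{n+1} = (1 + 11/15z)y_n
  Hence R(z) = (1 + 11/15z)/(1 − 4/15z).

Boundary: |R(x)|=1, x<0.
x=-1.28: |R|=0.0457
R=−1: 1+11/15x = −1+4/15x ⇒ -7/15x=2 ⇒ x=2/(-7/15)=-4.2857
Confirm numerically:
  x=-3.725: |R|=0.86873 <1
  x=-2.741: |R|=0.58354 <1
  x=-2.234: |R|=0.39998 <1
  x=-1.831: |R|=0.23029 <1
  x=-4.813: |R|=1.10776 >1
  x=-4.467: |R|=1.03861 >1
  x=-4.466: |R|=1.03840 >1
Interval (-4.2857, 0).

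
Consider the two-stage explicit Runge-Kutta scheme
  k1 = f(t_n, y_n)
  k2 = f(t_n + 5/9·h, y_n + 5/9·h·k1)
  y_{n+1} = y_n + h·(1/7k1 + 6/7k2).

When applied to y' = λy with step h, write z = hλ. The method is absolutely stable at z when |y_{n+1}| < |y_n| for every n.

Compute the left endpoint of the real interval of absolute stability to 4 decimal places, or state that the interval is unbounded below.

With y'=λy (z=hλ):
  k1=λy_n ⇒ h·k1=z·y_n;  k2=λ(1+5/9z)y_n ⇒ h·k2=z(1+5/9z)y_n
  y_{n+1}/y_n = 1 + 1/7z + 6/7z(1+5/9z) = 1 + z + 10/21z²
  R(z) = 1 + z + 10/21z².

Need |R(x)|<1, x<0.
x=-1.2: |R|=0.4857
R=1: x+10/21x²=0 ⇒ x=−21/10=-2.1000; min R=1−1/(4·10/21)=0.4750>−1
Confirm numerically:
  x=-2.041: |R|=0.94266 <1
  x=-1.532: |R|=0.58563 <1
  x=-0.931: |R|=0.48174 <1
  x=-2.694: |R|=1.76202 >1
  x=-2.662: |R|=1.71240 >1
  x=-2.221: |R|=1.12797 >1
Interval (-2.1000, 0).

left endpoint -2.1000.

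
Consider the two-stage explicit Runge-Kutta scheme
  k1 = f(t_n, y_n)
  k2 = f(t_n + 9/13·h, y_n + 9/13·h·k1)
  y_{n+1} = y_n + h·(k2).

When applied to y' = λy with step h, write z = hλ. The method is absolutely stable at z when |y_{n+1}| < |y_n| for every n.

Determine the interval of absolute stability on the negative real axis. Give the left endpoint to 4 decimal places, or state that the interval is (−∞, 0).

z∈(-1.4444,0).

With y'=λy (z=hλ):
  k1=λy_n ⇒ h·k1=z·y_n;  k2=λ(1+9/13z)y_n ⇒ h·k2=z(1+9/13z)y_n
  y_{n+1}/y_n = 1 + z(1+9/13z) = 1 + z + 9/13z²
  R(z) = 1 + z + 9/13z².

Solve |R(x)|<1 on ℝ⁻.
x=-0.67: |R|=0.6408
R=1: x+9/13x²=0 ⇒ x=−13/9=-1.4444; min R=1−1/(4·9/13)=0.6389>−1
Confirm numerically:
  x=-1.353: |R|=0.91434 <1
  x=-1.332: |R|=0.89631 <1
  x=-0.790: |R|=0.64207 <1
  x=-0.762: |R|=0.63998 <1
  x=-1.908: |R|=1.61232 >1
  x=-1.602: |R|=1.17474 >1
  x=-1.559: |R|=1.12364 >1
Interval (-1.4444, 0).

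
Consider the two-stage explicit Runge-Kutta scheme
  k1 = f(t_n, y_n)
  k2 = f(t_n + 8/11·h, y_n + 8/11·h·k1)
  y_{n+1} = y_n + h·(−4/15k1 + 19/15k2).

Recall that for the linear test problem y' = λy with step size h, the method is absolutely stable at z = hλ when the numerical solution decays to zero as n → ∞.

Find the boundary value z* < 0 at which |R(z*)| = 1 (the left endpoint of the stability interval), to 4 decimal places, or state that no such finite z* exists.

Set f=λy, z=hλ:
  k1=λy_n ⇒ h·k1=z·y_n;  k2=λ(1+8/11z)y_n ⇒ h·k2=z(1+8/11z)y_n
  y_{n+1}/y_n = 1 − 4/15z + 19/15z(1+8/11z) = 1 + z + 152/165z²
  ⇒ R(z) = 1 + z + 152/165z².

Need |R(x)|<1, x<0.
x=-0.53: |R|=0.7288
R=1: x+152/165x²=0 ⇒ x=−165/152=-1.0855; min R=1−1/(4·152/165)=0.7286>−1
Confirm numerically:
  x=-1.009: |R|=0.92887 <1
  x=-0.739: |R|=0.76409 <1
  x=-0.619: |R|=0.73397 <1
  x=-0.463: |R|=0.73448 <1
  x=-1.433: |R|=1.45870 >1
  x=-1.296: |R|=1.25128 >1
Stable set (-1.0855, 0).

left endpoint -1.0855.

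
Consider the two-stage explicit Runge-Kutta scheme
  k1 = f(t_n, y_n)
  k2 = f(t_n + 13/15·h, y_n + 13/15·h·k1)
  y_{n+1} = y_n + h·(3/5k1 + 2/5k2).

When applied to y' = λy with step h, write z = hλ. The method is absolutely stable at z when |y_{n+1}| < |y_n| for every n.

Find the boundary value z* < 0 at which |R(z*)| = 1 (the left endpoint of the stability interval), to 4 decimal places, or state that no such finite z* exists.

Test eqn y'=λy, z=hλ:
  k1=λy_n ⇒ h·k1=z·y_n;  k2=λ(1+13/15z)y_n ⇒ h·k2=z(1+13/15z)y_n
  y_{n+1}/y_n = 1 + 3/5z + 2/5z(1+13/15z) = 1 + z + 26/75z²
  R(z) = 1 + z + 26/75z².

Need |R(x)|<1, x<0.
x=-1.38: |R|=0.2802
R=1: x+26/75x²=0 ⇒ x=−75/26=-2.8846; min R=1−1/(4·26/75)=0.2788>−1
Confirm numerically:
  x=-2.366: |R|=0.57462 <1
  x=-2.017: |R|=0.39334 <1
  x=-1.790: |R|=0.32075 <1
  x=-1.537: |R|=0.28195 <1
  x=-3.340: |R|=1.52727 >1
  x=-3.115: |R|=1.24878 >1
  x=-3.054: |R|=1.17933 >1
Stable set (-2.8846, 0).

left endpoint -2.8846.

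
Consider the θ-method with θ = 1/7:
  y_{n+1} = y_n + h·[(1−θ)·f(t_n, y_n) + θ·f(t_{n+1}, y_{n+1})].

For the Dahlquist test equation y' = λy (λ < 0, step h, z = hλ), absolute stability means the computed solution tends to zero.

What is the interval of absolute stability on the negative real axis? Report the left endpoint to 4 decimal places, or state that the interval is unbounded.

On y'=λy, z=hλ:
  y_{n+1} = y_n + z·[6/7·y_n + 1/7·y_{n+1}] ⇒ (1 − 1/7z)y_{n+1} = (1 + 6/7z)y_n
  R(z) = (1 + 6/7z)/(1 − 1/7z).

Solve |R(x)|<1 on ℝ⁻.
x=-1.53: |R|=0.2556
R=−1: 1+6/7x = −1+1/7x ⇒ -5/7x=2 ⇒ x=2/(-5/7)=-2.8000
Confirm numerically:
  x=-1.795: |R|=0.42865 <1
  x=-1.641: |R|=0.32936 <1
  x=-1.552: |R|=0.27035 <1
  x=-3.210: |R|=1.20078 >1
  x=-2.966: |R|=1.08328 >1
  x=-2.932: |R|=1.06645 >1
Interval (-2.8000, 0).

z∈(-2.8000,0).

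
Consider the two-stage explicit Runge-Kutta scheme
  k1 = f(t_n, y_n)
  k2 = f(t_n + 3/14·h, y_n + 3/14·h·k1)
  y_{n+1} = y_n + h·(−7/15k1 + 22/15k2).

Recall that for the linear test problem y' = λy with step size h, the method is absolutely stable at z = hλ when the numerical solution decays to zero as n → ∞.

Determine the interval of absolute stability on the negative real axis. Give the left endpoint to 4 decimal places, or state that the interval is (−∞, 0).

Set f=λy, z=hλ:
  k1=λy_n ⇒ h·k1=z·y_n;  k2=λ(1+3/14z)y_n ⇒ h·k2=z(1+3/14z)y_n
  y_{n+1}/y_n = 1 − 7/15z + 22/15z(1+3/14z) = 1 + z + 11/35z²
  R(z) = 1 + z + 11/35z².

Boundary: |R(x)|=1, x<0.
x=-1.18: |R|=0.2576
R=1: x+11/35x²=0 ⇒ x=−35/11=-3.1818; min R=1−1/(4·11/35)=0.2045>−1
Confirm numerically:
  x=-2.912: |R|=0.75306 <1
  x=-2.691: |R|=0.58489 <1
  x=-2.513: |R|=0.47177 <1
  x=-2.145: |R|=0.30104 <1
  x=-3.591: |R|=1.46180 >1
  x=-3.507: |R|=1.35842 >1
So |R|<1 on (-3.1818, 0).

z∈(-3.1818,0).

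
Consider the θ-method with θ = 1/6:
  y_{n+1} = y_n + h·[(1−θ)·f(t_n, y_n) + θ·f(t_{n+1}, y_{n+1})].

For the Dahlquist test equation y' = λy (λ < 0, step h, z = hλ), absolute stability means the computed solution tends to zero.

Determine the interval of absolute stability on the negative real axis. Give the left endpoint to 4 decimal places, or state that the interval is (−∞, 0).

On y'=λy, z=hλ:
  y_{n+1} = y_n + z·[5/6·y_n + 1/6·y_{n+1}] ⇒ (1 − 1/6z)y_{n+1} = (1 + 5/6z)y_n
  so R(z) = (1 + 5/6z)/(1 − 1/6z).

Need |R(x)|<1, x<0.
x=-1.78: |R|=0.3728
R=−1: 1+5/6x = −1+1/6x ⇒ -2/3x=2 ⇒ x=2/(-2/3)=-3.0000
Confirm numerically:
  x=-2.582: |R|=0.80517 <1
  x=-2.079: |R|=0.54400 <1
  x=-1.728: |R|=0.34161 <1
  x=-1.296: |R|=0.06579 <1
  x=-3.422: |R|=1.17916 >1
  x=-3.165: |R|=1.07201 >1
  x=-3.031: |R|=1.01373 >1
Stable set (-3.0000, 0).

(-3.0000, 0).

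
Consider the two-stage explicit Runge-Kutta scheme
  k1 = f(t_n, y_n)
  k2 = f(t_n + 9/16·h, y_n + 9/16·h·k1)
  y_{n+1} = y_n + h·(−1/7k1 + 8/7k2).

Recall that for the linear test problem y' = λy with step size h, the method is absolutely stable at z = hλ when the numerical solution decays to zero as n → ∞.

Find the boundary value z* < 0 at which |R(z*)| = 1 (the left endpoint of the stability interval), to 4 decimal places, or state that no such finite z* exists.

On y'=λy, z=hλ:
  k1=λy_n ⇒ h·k1=z·y_n;  k2=λ(1+9/16z)y_n ⇒ h·k2=z(1+9/16z)y_n
  y_{n+1}/y_n = 1 − 1/7z + 8/7z(1+9/16z) = 1 + z + 9/14z²
  ⇒ R(z) = 1 + z + 9/14z².

Solve |R(x)|<1 on ℝ⁻.
x=-0.94: |R|=0.6280
R=1: x+9/14x²=0 ⇒ x=−14/9=-1.5556; min R=1−1/(4·9/14)=0.6111>−1
Confirm numerically:
  x=-0.953: |R|=0.63085 <1
  x=-0.884: |R|=0.61836 <1
  x=-0.630: |R|=0.62515 <1
  x=-1.875: |R|=1.38504 >1
  x=-1.743: |R|=1.21003 >1
  x=-1.663: |R|=1.11487 >1
Stable set (-1.5556, 0).

left endpoint -1.5556.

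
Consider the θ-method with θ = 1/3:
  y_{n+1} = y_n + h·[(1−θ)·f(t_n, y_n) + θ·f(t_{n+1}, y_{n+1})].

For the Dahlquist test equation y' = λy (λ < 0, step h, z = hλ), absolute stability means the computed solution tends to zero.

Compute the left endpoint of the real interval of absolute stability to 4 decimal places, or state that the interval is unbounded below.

On y'=λy, z=hλ:
  y_{n+1} = y_n + z·[2/3·y_n + 1/3·y_{n+1}] ⇒ (1 − 1/3z)y_{n+1} = (1 + 2/3z)y_n
  R(z) = (1 + 2/3z)/(1 − 1/3z).

Boundary: |R(x)|=1, x<0.
x=-0.59: |R|=0.5070
R=−1: 1+2/3x = −1+1/3x ⇒ -1/3x=2 ⇒ x=2/(-1/3)=-6.0000
Confirm numerically:
  x=-5.740: |R|=0.97025 <1
  x=-5.610: |R|=0.95470 <1
  x=-4.172: |R|=0.74512 <1
  x=-6.467: |R|=1.04933 >1
  x=-6.457: |R|=1.04832 >1
  x=-6.280: |R|=1.03017 >1
So |R|<1 on (-6.0000, 0).

z* = -6.0000.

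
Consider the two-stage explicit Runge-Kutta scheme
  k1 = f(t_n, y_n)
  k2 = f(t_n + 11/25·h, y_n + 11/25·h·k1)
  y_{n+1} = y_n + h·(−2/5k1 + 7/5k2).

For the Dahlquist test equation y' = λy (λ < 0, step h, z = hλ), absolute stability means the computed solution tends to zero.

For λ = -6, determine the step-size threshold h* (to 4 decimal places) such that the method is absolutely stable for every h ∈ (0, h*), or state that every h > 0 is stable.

(-1.6234,0); λ=-6 ⇒ h* = (125/77)/6 = 0.2706.

Set f=λy, z=hλ:
  k1=λy_n ⇒ h·k1=z·y_n;  k2=λ(1+11/25z)y_n ⇒ h·k2=z(1+11/25z)y_n
  y_{n+1}/y_n = 1 − 2/5z + 7/5z(1+11/25z) = 1 + z + 77/125z²
  Hence R(z) = 1 + z + 77/125z².

Solve |R(x)|<1 on ℝ⁻.
x=-1.31: |R|=0.7471
R=1: x+77/125x²=0 ⇒ x=−125/77=-1.6234; min R=1−1/(4·77/125)=0.5942>−1
Confirm numerically:
  x=-1.576: |R|=0.95401 <1
  x=-1.348: |R|=0.77134 <1
  x=-1.221: |R|=0.69736 <1
  x=-2.174: |R|=1.73739 >1
  x=-1.926: |R|=1.35904 >1
Interval (-1.6234, 0).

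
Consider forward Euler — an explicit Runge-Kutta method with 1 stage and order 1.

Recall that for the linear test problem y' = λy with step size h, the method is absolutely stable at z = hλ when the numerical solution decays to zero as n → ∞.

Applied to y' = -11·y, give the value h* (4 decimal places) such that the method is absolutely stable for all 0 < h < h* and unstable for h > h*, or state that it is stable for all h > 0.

(-2.0000,0); λ=-11 ⇒ h* = 0.1818.

Set f=λy, z=hλ:
  order 1, 1-stage ⇒ R(z)=1+z
  (e.g. R(-1.34)=-0.34000, |R|=0.34000)

Need |R(x)|<1, x<0.
x=-1.34: |R|=0.3400
|R(-0.78)|=0.2200 |R(-0.77)|=0.2300 |R(-0.75)|=0.2500
Bisect:
  x_lo=-2.5059 |R|=1.5059  x_hi=-0.1573 |R|=0.8427
  mid=-1.33162 |R|=0.33162 →hi
  mid=-1.91879 |R|=0.91879 →hi
  mid=-2.21237 |R|=1.21237 →lo
  mid=-2.06558 |R|=1.06558 →lo
  mid=-1.99218 |R|=0.99218 →hi
  mid=-2.02888 |R|=1.02888 →lo
  mid=-2.01053 |R|=1.01053 →lo
  ...
  [-2.00006,-1.99992] ⇒ x*=-2.0000
Stable set (-2.0000, 0).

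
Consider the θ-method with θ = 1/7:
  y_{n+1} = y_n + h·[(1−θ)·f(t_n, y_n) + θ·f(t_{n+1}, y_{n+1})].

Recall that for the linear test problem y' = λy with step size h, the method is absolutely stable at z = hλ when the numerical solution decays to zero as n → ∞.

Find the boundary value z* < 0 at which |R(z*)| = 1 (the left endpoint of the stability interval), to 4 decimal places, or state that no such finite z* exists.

z* = -2.8000.

Test eqn y'=λy, z=hλ:
  y_{n+1} = y_n + z·[6/7·y_n + 1/7·y_{n+1}] ⇒ (1 − 1/7z)y_{n+1} = (1 + 6/7z)y_n
  R(z) = (1 + 6/7z)/(1 − 1/7z).

Need |R(x)|<1, x<0.
x=-0.67: |R|=0.3885
R=−1: 1+6/7x = −1+1/7x ⇒ -5/7x=2 ⇒ x=2/(-5/7)=-2.8000
Confirm numerically:
  x=-2.040: |R|=0.57965 <1
  x=-1.799: |R|=0.43119 <1
  x=-1.777: |R|=0.41723 <1
  x=-3.318: |R|=1.25102 >1
  x=-2.972: |R|=1.08624 >1
  x=-2.955: |R|=1.07785 >1
Stable set (-2.8000, 0).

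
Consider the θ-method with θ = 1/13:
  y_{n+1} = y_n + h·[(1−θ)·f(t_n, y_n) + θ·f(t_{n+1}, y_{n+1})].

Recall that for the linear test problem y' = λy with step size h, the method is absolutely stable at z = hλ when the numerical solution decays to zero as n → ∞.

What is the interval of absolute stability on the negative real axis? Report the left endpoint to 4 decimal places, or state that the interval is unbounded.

Test eqn y'=λy, z=hλ:
  y_{n+1} = y_n + z·[12/13·y_n + 1/13·y_{n+1}] ⇒ (1 − 1/13z)y_{n+1} = (1 + 12/13z)y_n
  Hence R(z) = (1 + 12/13z)/(1 − 1/13z).

Need |R(x)|<1, x<0.
x=-1.75: |R|=0.5424
R=−1: 1+12/13x = −1+1/13x ⇒ -11/13x=2 ⇒ x=2/(-11/13)=-2.3636
Confirm numerically:
  x=-1.777: |R|=0.56331 <1
  x=-1.759: |R|=0.54936 <1
  x=-1.645: |R|=0.46023 <1
  x=-1.091: |R|=0.00653 <1
  x=-2.843: |R|=1.33283 >1
  x=-2.628: |R|=1.18608 >1
Stable set (-2.3636, 0).

z∈(-2.3636,0).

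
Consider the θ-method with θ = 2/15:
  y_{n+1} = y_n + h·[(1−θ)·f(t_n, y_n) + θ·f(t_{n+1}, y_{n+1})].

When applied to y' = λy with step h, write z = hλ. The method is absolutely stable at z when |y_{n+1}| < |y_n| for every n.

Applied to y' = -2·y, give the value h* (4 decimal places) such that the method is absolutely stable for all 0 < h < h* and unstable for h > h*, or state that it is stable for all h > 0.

Set f=λy, z=hλ:
  y_{n+1} = y_n + z·[13/15·y_n + 2/15·y_{n+1}] ⇒ (1 − 2/15z)y_{n+1} = (1 + 13/15z)y_n
  Hence R(z) = (1 + 13/15z)/(1 − 2/15z).

Find x<0 with |R(x)|<1.
x=-1: |R|=0.1176
R=−1: 1+13/15x = −1+2/15x ⇒ -11/15x=2 ⇒ x=2/(-11/15)=-2.7273
Confirm numerically:
  x=-2.395: |R|=0.81531 <1
  x=-1.314: |R|=0.11811 <1
  x=-1.296: |R|=0.10505 <1
  x=-1.095: |R|=0.04450 <1
  x=-3.285: |R|=1.28442 >1
  x=-2.998: |R|=1.14184 >1
  x=-2.968: |R|=1.12648 >1
Interval (-2.7273, 0).

(-2.7273,0); λ=-2 ⇒ h* = (30/11)/2 = 1.3636.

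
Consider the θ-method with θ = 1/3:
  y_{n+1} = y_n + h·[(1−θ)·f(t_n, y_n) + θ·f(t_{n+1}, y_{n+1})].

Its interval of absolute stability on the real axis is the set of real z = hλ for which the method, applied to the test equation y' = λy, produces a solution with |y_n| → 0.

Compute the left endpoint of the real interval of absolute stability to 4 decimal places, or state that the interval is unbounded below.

z* = -6.0000.

On y'=λy, z=hλ:
  y_{n+1} = y_n + z·[2/3·y_n + 1/3·y_{n+1}] ⇒ (1 − 1/3z)y_{n+1} = (1 + 2/3z)y_n
  ⇒ R(z) = (1 + 2/3z)/(1 − 1/3z).

Solve |R(x)|<1 on ℝ⁻.
x=-0.83: |R|=0.3499
R=−1: 1+2/3x = −1+1/3x ⇒ -1/3x=2 ⇒ x=2/(-1/3)=-6.0000
Confirm numerically:
  x=-5.626: |R|=0.95664 <1
  x=-5.391: |R|=0.92742 <1
  x=-3.502: |R|=0.61581 <1
  x=-6.238: |R|=1.02576 >1
  x=-6.072: |R|=1.00794 >1
  x=-6.055: |R|=1.00607 >1
So |R|<1 on (-6.0000, 0).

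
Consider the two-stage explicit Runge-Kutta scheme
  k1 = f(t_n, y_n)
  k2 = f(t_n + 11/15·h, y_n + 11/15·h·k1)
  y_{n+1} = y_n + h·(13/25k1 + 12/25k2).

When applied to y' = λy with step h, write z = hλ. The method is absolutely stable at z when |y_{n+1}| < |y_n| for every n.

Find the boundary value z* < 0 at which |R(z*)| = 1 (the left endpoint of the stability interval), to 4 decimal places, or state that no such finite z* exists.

Set f=λy, z=hλ:
  k1=λy_n ⇒ h·k1=z·y_n;  k2=λ(1+11/15z)y_n ⇒ h·k2=z(1+11/15z)y_n
  y_{n+1}/y_n = 1 + 13/25z + 12/25z(1+11/15z) = 1 + z + 44/125z²
  ⇒ R(z) = 1 + z + 44/125z².

Find x<0 with |R(x)|<1.
x=-0.41: |R|=0.6492
R=1: x+44/125x²=0 ⇒ x=−125/44=-2.8409; min R=1−1/(4·44/125)=0.2898>−1
Confirm numerically:
  x=-2.509: |R|=0.70687 <1
  x=-1.865: |R|=0.35934 <1
  x=-1.387: |R|=0.29017 <1
  x=-3.363: |R|=1.61804 >1
  x=-3.210: |R|=1.41704 >1
  x=-3.114: |R|=1.29934 >1
So |R|<1 on (-2.8409, 0).

z* = -2.8409.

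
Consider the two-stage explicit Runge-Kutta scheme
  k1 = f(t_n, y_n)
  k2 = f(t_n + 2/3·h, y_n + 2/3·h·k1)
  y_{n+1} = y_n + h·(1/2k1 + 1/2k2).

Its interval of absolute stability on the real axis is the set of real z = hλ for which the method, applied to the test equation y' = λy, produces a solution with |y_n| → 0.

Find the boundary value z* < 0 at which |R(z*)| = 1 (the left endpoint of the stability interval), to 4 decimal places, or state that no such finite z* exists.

left endpoint -3.0000.

With y'=λy (z=hλ):
  k1=λy_n ⇒ h·k1=z·y_n;  k2=λ(1+2/3z)y_n ⇒ h·k2=z(1+2/3z)y_n
  y_{n+1}/y_n = 1 + 1/2z + 1/2z(1+2/3z) = 1 + z + 1/3z²
  Hence R(z) = 1 + z + 1/3z².

Boundary: |R(x)|=1, x<0.
x=-1.37: |R|=0.2556
R=1: x+1/3x²=0 ⇒ x=−3=-3.0000; min R=1−1/(4·1/3)=0.2500>−1
Confirm numerically:
  x=-2.980: |R|=0.98013 <1
  x=-1.655: |R|=0.25801 <1
  x=-1.321: |R|=0.26068 <1
  x=-3.328: |R|=1.36386 >1
  x=-3.219: |R|=1.23499 >1
So |R|<1 on (-3.0000, 0).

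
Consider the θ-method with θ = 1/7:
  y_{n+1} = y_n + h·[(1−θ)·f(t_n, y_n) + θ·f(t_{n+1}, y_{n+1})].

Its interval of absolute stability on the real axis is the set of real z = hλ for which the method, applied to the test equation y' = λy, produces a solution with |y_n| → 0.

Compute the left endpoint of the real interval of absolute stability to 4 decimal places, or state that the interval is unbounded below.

z* = -2.8000.

On y'=λy, z=hλ:
  y_{n+1} = y_n + z·[6/7·y_n + 1/7·y_{n+1}] ⇒ (1 − 1/7z)y_{n+1} = (1 + 6/7z)y_n
  R(z) = (1 + 6/7z)/(1 − 1/7z).

Find x<0 with |R(x)|<1.
x=-0.33: |R|=0.6849
R=−1: 1+6/7x = −1+1/7x ⇒ -5/7x=2 ⇒ x=2/(-5/7)=-2.8000
Confirm numerically:
  x=-2.737: |R|=0.96765 <1
  x=-1.328: |R|=0.11623 <1
  x=-1.215: |R|=0.03530 <1
  x=-3.217: |R|=1.20407 >1
  x=-3.072: |R|=1.13503 >1
  x=-3.053: |R|=1.12583 >1
Interval (-2.8000, 0).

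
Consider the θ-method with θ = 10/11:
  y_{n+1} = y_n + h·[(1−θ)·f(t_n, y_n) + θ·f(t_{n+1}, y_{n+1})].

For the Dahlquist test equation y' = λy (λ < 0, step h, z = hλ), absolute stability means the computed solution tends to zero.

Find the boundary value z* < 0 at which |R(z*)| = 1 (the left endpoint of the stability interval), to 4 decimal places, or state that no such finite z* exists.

interval (−∞, 0).

Set f=λy, z=hλ:
  y_{n+1} = y_n + z·[1/11·y_n + 10/11·y_{n+1}] ⇒ (1 − 10/11z)y_{n+1} = (1 + 1/11z)y_n
  so R(z) = (1 + 1/11z)/(1 − 10/11z).

Need |R(x)|<1, x<0.
x=-1.43: |R|=0.3783
x=-2: |R|=0.2903
x=-10: |R|=0.0090
x=-100: |R|=0.0880
θ=10/11≥1/2 ⇒ |1+1/11x|<|1−10/11x| ∀x<0 ⇒ unbounded interval.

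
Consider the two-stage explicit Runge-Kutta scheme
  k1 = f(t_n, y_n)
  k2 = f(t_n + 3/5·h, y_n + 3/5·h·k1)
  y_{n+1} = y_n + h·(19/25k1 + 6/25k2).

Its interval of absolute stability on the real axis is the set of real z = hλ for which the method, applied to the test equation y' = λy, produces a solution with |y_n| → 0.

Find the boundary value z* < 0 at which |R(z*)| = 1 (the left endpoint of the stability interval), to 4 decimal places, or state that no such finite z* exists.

Set f=λy, z=hλ:
  k1=λy_n ⇒ h·k1=z·y_n;  k2=λ(1+3/5z)y_n ⇒ h·k2=z(1+3/5z)y_n
  y_{n+1}/y_n = 1 + 19/25z + 6/25z(1+3/5z) = 1 + z + 18/125z²
  Hence R(z) = 1 + z + 18/125z².

Need |R(x)|<1, x<0.
x=-1.55: |R|=0.2040
R=1: x+18/125x²=0 ⇒ x=−125/18=-6.9444; min R=1−1/(4·18/125)=-0.7361>−1
Confirm numerically:
  x=-6.431: |R|=0.52452 <1
  x=-5.399: |R|=0.20152 <1
  x=-5.170: |R|=0.32104 <1
  x=-7.525: |R|=1.62909 >1
  x=-7.110: |R|=1.16950 >1
  x=-7.035: |R|=1.09174 >1
So |R|<1 on (-6.9444, 0).

z* = -6.9444.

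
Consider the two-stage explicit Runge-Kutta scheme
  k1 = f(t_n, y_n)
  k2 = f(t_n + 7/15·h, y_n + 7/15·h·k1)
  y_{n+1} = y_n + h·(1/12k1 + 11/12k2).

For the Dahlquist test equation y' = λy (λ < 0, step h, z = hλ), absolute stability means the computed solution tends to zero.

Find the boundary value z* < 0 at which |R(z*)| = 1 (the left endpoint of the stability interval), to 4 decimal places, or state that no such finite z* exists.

z* = -2.3377.

Set f=λy, z=hλ:
  k1=λy_n ⇒ h·k1=z·y_n;  k2=λ(1+7/15z)y_n ⇒ h·k2=z(1+7/15z)y_n
  y_{n+1}/y_n = 1 + 1/12z + 11/12z(1+7/15z) = 1 + z + 77/180z²
  so R(z) = 1 + z + 77/180z².

Need |R(x)|<1, x<0.
x=-0.6: |R|=0.5540
R=1: x+77/180x²=0 ⇒ x=−180/77=-2.3377; min R=1−1/(4·77/180)=0.4156>−1
Confirm numerically:
  x=-2.274: |R|=0.93807 <1
  x=-1.907: |R|=0.64868 <1
  x=-1.651: |R|=0.51504 <1
  x=-1.077: |R|=0.41919 <1
  x=-2.764: |R|=1.50409 >1
  x=-2.612: |R|=1.30653 >1
  x=-2.526: |R|=1.20351 >1
Interval (-2.3377, 0).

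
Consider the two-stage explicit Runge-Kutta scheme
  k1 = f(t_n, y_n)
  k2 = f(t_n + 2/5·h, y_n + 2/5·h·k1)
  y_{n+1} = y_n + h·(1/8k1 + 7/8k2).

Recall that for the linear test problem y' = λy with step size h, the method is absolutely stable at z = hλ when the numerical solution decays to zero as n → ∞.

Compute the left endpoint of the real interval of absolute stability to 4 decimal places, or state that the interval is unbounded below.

left endpoint -2.8571.

On y'=λy, z=hλ:
  k1=λy_n ⇒ h·k1=z·y_n;  k2=λ(1+2/5z)y_n ⇒ h·k2=z(1+2/5z)y_n
  y_{n+1}/y_n = 1 + 1/8z + 7/8z(1+2/5z) = 1 + z + 7/20z²
  Hence R(z) = 1 + z + 7/20z².

Boundary: |R(x)|=1, x<0.
x=-0.93: |R|=0.3727
R=1: x+7/20x²=0 ⇒ x=−20/7=-2.8571; min R=1−1/(4·7/20)=0.2857>−1
Confirm numerically:
  x=-2.522: |R|=0.70417 <1
  x=-2.243: |R|=0.51787 <1
  x=-1.708: |R|=0.31304 <1
  x=-3.230: |R|=1.42151 >1
  x=-2.996: |R|=1.14561 >1
  x=-2.933: |R|=1.07787 >1
Stable set (-2.8571, 0).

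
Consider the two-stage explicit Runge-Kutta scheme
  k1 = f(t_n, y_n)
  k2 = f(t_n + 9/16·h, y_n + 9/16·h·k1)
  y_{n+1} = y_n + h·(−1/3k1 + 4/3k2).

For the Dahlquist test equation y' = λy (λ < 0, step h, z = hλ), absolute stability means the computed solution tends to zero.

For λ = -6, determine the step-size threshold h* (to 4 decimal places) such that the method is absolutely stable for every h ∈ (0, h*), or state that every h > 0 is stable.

On y'=λy, z=hλ:
  k1=λy_n ⇒ h·k1=z·y_n;  k2=λ(1+9/16z)y_n ⇒ h·k2=z(1+9/16z)y_n
  y_{n+1}/y_n = 1 − 1/3z + 4/3z(1+9/16z) = 1 + z + 3/4z²
  so R(z) = 1 + z + 3/4z².

Need |R(x)|<1, x<0.
x=-1.49: |R|=1.1751
R=1: x+3/4x²=0 ⇒ x=−4/3=-1.3333; min R=1−1/(4·3/4)=0.6667>−1
Confirm numerically:
  x=-1.246: |R|=0.91839 <1
  x=-1.118: |R|=0.81944 <1
  x=-0.821: |R|=0.68453 <1
  x=-0.681: |R|=0.66682 <1
  x=-1.824: |R|=1.67123 >1
  x=-1.734: |R|=1.52107 >1
  x=-1.692: |R|=1.45515 >1
Interval (-1.3333, 0).

(-1.3333,0); λ=-6 ⇒ h* = (4/3)/6 = 0.2222.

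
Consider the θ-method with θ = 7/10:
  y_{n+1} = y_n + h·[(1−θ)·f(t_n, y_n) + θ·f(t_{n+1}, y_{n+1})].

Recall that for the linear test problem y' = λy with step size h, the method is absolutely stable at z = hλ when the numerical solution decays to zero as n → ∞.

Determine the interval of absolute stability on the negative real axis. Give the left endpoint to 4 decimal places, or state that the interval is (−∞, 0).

On y'=λy, z=hλ:
  y_{n+1} = y_n + z·[3/10·y_n + 7/10·y_{n+1}] ⇒ (1 − 7/10z)y_{n+1} = (1 + 3/10z)y_n
  ⇒ R(z) = (1 + 3/10z)/(1 − 7/10z).

Need |R(x)|<1, x<0.
x=-1.1: |R|=0.3785
x=-2: |R|=0.1667
x=-10: |R|=0.2500
x=-100: |R|=0.4085
θ=7/10≥1/2 ⇒ |1+3/10x|<|1−7/10x| ∀x<0 ⇒ interval (−∞,0).

unbounded; (−∞, 0).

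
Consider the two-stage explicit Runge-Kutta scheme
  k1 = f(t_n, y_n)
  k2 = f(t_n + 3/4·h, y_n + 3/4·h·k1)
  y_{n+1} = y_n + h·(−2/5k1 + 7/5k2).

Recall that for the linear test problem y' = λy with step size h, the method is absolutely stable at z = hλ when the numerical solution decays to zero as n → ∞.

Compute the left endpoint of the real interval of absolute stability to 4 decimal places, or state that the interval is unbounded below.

left endpoint -0.9524.

Test eqn y'=λy, z=hλ:
  k1=λy_n ⇒ h·k1=z·y_n;  k2=λ(1+3/4z)y_n ⇒ h·k2=z(1+3/4z)y_n
  y_{n+1}/y_n = 1 − 2/5z + 7/5z(1+3/4z) = 1 + z + 21/20z²
  R(z) = 1 + z + 21/20z².

Boundary: |R(x)|=1, x<0.
x=-1.66: |R|=2.2334
R=1: x+21/20x²=0 ⇒ x=−20/21=-0.9524; min R=1−1/(4·21/20)=0.7619>−1
Confirm numerically:
  x=-0.711: |R|=0.81980 <1
  x=-0.637: |R|=0.78906 <1
  x=-0.454: |R|=0.76242 <1
  x=-1.029: |R|=1.08278 >1
  x=-0.982: |R|=1.03054 >1
So |R|<1 on (-0.9524, 0).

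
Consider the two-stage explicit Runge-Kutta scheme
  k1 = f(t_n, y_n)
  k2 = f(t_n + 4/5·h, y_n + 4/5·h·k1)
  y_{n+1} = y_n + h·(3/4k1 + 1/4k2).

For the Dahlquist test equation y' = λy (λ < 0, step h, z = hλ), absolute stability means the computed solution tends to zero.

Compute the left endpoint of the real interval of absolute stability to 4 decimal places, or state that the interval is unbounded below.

left endpoint -5.0000.

Test eqn y'=λy, z=hλ:
  k1=λy_n ⇒ h·k1=z·y_n;  k2=λ(1+4/5z)y_n ⇒ h·k2=z(1+4/5z)y_n
  y_{n+1}/y_n = 1 + 3/4z + 1/4z(1+4/5z) = 1 + z + 1/5z²
  ⇒ R(z) = 1 + z + 1/5z².

Boundary: |R(x)|=1, x<0.
x=-0.42: |R|=0.6153
R=1: x+1/5x²=0 ⇒ x=−5=-5.0000; min R=1−1/(4·1/5)=-0.2500>−1
Confirm numerically:
  x=-3.496: |R|=0.05160 <1
  x=-2.456: |R|=0.24961 <1
  x=-2.420: |R|=0.24872 <1
  x=-5.240: |R|=1.25152 >1
  x=-5.051: |R|=1.05152 >1
  x=-5.026: |R|=1.02614 >1
Interval (-5.0000, 0).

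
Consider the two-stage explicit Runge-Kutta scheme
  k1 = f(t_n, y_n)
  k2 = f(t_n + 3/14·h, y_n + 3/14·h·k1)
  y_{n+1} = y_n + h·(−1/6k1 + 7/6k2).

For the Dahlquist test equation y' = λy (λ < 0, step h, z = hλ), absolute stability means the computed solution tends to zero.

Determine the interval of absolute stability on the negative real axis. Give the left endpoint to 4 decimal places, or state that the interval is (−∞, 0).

Test eqn y'=λy, z=hλ:
  k1=λy_n ⇒ h·k1=z·y_n;  k2=λ(1+3/14z)y_n ⇒ h·k2=z(1+3/14z)y_n
  y_{n+1}/y_n = 1 − 1/6z + 7/6z(1+3/14z) = 1 + z + 1/4z²
  ⇒ R(z) = 1 + z + 1/4z².

Solve |R(x)|<1 on ℝ⁻.
x=-1.38: |R|=0.0961
R=1: x+1/4x²=0 ⇒ x=−4=-4.0000; min R=1−1/(4·1/4)=0.0000>−1
Confirm numerically:
  x=-3.566: |R|=0.61309 <1
  x=-2.662: |R|=0.10956 <1
  x=-2.083: |R|=0.00172 <1
  x=-1.848: |R|=0.00578 <1
  x=-4.326: |R|=1.35257 >1
  x=-4.285: |R|=1.30531 >1
So |R|<1 on (-4.0000, 0).

(-4.0000, 0).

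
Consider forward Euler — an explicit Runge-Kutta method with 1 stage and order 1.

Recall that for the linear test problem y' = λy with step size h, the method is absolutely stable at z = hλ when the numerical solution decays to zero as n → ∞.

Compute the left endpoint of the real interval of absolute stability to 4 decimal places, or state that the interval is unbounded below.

left endpoint -2.0000.

On y'=λy, z=hλ:
  order 1, 1-stage ⇒ R(z)=1+z
  (e.g. R(-0.74)=0.26000, |R|=0.26000)

Need |R(x)|<1, x<0.
x=-0.74: |R|=0.2600
|R(-1.65)|=0.6500 |R(-0.7)|=0.3000 |R(-0.69)|=0.3100
Bisect:
  x_lo=-2.7064 |R|=1.7064  x_hi=-0.3601 |R|=0.6399
  mid=-1.53325 |R|=0.53325 →hi
  mid=-2.11981 |R|=1.11981 →lo
  mid=-1.82653 |R|=0.82653 →hi
  mid=-1.97317 |R|=0.97317 →hi
  mid=-2.04649 |R|=1.04649 →lo
  mid=-2.00983 |R|=1.00983 →lo
  mid=-1.99150 |R|=0.99150 →hi
  ...
  [-2.00009,-1.99995] ⇒ x*=-2.0000
Interval (-2.0000, 0).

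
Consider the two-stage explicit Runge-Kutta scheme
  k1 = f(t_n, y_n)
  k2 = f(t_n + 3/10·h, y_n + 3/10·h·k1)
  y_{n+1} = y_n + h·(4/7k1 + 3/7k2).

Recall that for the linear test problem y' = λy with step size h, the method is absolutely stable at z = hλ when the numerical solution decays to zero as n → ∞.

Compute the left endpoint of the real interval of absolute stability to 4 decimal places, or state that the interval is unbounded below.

Test eqn y'=λy, z=hλ:
  k1=λy_n ⇒ h·k1=z·y_n;  k2=λ(1+3/10z)y_n ⇒ h·k2=z(1+3/10z)y_n
  y_{n+1}/y_n = 1 + 4/7z + 3/7z(1+3/10z) = 1 + z + 9/70z²
  so R(z) = 1 + z + 9/70z².

Solve |R(x)|<1 on ℝ⁻.
x=-1.54: |R|=0.2351
R=1: x+9/70x²=0 ⇒ x=−70/9=-7.7778; min R=1−1/(4·9/70)=-0.9444>−1
Confirm numerically:
  x=-6.742: |R|=0.10216 <1
  x=-4.170: |R|=0.93428 <1
  x=-3.777: |R|=0.94283 <1
  x=-8.162: |R|=1.40320 >1
  x=-7.973: |R|=1.20012 >1
Interval (-7.7778, 0).

z* = -7.7778.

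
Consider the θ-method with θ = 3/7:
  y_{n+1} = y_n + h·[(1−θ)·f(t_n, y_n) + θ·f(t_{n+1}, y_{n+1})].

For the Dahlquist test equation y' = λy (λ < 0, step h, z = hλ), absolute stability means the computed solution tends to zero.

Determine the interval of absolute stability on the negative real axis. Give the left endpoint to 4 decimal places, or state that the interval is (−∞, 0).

z∈(-14.0000,0).

On y'=λy, z=hλ:
  y_{n+1} = y_n + z·[4/7·y_n + 3/7·y_{n+1}] ⇒ (1 − 3/7z)y_{n+1} = (1 + 4/7z)y_n
  R(z) = (1 + 4/7z)/(1 − 3/7z).

Solve |R(x)|<1 on ℝ⁻.
x=-0.92: |R|=0.3402
R=−1: 1+4/7x = −1+3/7x ⇒ -1/7x=2 ⇒ x=2/(-1/7)=-14.0000
Confirm numerically:
  x=-13.912: |R|=0.99819 <1
  x=-9.834: |R|=0.88587 <1
  x=-5.975: |R|=0.67803 <1
  x=-14.522: |R|=1.01032 >1
  x=-14.454: |R|=1.00901 >1
  x=-14.391: |R|=1.00779 >1
So |R|<1 on (-14.0000, 0).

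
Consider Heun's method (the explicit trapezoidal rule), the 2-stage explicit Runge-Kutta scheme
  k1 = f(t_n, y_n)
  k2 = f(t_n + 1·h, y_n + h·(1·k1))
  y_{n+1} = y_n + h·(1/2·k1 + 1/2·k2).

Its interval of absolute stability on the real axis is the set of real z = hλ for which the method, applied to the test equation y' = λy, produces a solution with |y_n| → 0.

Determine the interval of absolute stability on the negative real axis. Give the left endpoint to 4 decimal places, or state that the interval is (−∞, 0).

(-2.0000, 0).

Set f=λy, z=hλ:
  order 2, 2-stage ⇒ R(z)=1+z+z^2/2
  (e.g. R(-0.33)=0.72445, |R|=0.72445)

Need |R(x)|<1, x<0.
x=-0.33: |R|=0.7245
|R(-1.84)|=0.8528 |R(-1.81)|=0.8281 |R(-1.1)|=0.5050
Bisect:
  x_lo=-2.8191 |R|=2.1545  x_hi=-0.2615 |R|=0.7727
  mid=-1.54030 |R|=0.64596 →hi
  mid=-2.17969 |R|=1.19584 →lo
  mid=-1.86000 |R|=0.86980 →hi
  mid=-2.01985 |R|=1.02004 →lo
  mid=-1.93992 |R|=0.94173 →hi
  mid=-1.97988 |R|=0.98009 →hi
  mid=-1.99986 |R|=0.99986 →hi
  mid=-2.00985 |R|=1.00990 →lo
  mid=-2.00486 |R|=1.00487 →lo
  ...
  [-2.00002,-1.99986] ⇒ x*=-2.0000
Stable set (-2.0000, 0).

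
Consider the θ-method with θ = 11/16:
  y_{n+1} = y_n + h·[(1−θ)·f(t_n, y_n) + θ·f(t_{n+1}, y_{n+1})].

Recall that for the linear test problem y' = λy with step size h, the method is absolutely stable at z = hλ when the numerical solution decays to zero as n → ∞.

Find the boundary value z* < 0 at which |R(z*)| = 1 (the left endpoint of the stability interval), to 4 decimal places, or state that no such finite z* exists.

interval (−∞, 0).

Test eqn y'=λy, z=hλ:
  y_{n+1} = y_n + z·[5/16·y_n + 11/16·y_{n+1}] ⇒ (1 − 11/16z)y_{n+1} = (1 + 5/16z)y_n
  so R(z) = (1 + 5/16z)/(1 − 11/16z).

Solve |R(x)|<1 on ℝ⁻.
x=-0.98: |R|=0.4145
x=-2: |R|=0.1579
x=-10: |R|=0.2698
x=-100: |R|=0.4337
θ=11/16≥1/2 ⇒ |1+5/16x|<|1−11/16x| ∀x<0 ⇒ stable on all of ℝ⁻.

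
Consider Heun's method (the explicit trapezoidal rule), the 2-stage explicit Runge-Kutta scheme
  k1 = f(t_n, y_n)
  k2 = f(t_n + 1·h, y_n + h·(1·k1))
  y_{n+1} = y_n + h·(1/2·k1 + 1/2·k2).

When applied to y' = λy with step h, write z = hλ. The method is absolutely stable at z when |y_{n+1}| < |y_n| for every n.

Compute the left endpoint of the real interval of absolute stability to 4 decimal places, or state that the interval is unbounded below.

z* = -2.0000.

Set f=λy, z=hλ:
  order 2, 2-stage ⇒ R(z)=1+z+z^2/2
  (e.g. R(-1.37)=0.56845, |R|=0.56845)

Boundary: |R(x)|=1, x<0.
x=-1.37: |R|=0.5685
|R(-1.6)|=0.6800 |R(-1.58)|=0.6682 |R(-1.22)|=0.5242
Bisect:
  x_lo=-2.5627 |R|=1.7210  x_hi=-0.2317 |R|=0.7952
  mid=-1.39718 |R|=0.57888 →hi
  mid=-1.97993 |R|=0.98013 →hi
  mid=-2.27130 |R|=1.30810 →lo
  mid=-2.12561 |R|=1.13350 →lo
  mid=-2.05277 |R|=1.05416 →lo
  mid=-2.01635 |R|=1.01648 →lo
  mid=-1.99814 |R|=0.99814 →hi
  mid=-2.00724 |R|=1.00727 →lo
  mid=-2.00269 |R|=1.00269 →lo
  ...
  [-2.00013,-1.99999] ⇒ x*=-2.0000
Interval (-2.0000, 0).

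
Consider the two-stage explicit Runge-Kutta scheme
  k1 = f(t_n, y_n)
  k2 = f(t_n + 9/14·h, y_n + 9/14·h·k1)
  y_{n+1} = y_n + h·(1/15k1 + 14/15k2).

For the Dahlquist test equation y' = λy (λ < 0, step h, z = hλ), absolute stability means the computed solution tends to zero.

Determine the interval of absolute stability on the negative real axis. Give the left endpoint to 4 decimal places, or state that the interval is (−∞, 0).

z∈(-1.6667,0).

With y'=λy (z=hλ):
  k1=λy_n ⇒ h·k1=z·y_n;  k2=λ(1+9/14z)y_n ⇒ h·k2=z(1+9/14z)y_n
  y_{n+1}/y_n = 1 + 1/15z + 14/15z(1+9/14z) = 1 + z + 3/5z²
  ⇒ R(z) = 1 + z + 3/5z².

Find x<0 with |R(x)|<1.
x=-1.06: |R|=0.6142
R=1: x+3/5x²=0 ⇒ x=−5/3=-1.6667; min R=1−1/(4·3/5)=0.5833>−1
Confirm numerically:
  x=-1.628: |R|=0.96223 <1
  x=-1.554: |R|=0.89495 <1
  x=-1.533: |R|=0.87705 <1
  x=-0.747: |R|=0.58781 <1
  x=-2.093: |R|=1.53539 >1
  x=-1.849: |R|=1.20228 >1
So |R|<1 on (-1.6667, 0).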